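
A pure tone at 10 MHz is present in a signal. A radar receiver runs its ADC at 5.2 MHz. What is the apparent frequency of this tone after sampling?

0.4 MHz

10 MHz mod fs = 4.8 MHz.
4.8 MHz > fs/2 = 2.6 MHz, folds to fs − 4.8 MHz = 0.4 MHz.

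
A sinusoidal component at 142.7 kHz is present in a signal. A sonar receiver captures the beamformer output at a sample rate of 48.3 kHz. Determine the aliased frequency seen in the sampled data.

142.7 kHz mod fs = 46.1 kHz.
46.1 kHz > fs/2 = 24.15 kHz, folds to fs − 46.1 kHz = 2.2 kHz.

2.2 kHz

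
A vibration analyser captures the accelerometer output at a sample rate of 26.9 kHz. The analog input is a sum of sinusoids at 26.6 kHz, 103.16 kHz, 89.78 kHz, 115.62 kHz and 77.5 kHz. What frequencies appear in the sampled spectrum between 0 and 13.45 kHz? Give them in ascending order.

fs/2 = 13.45 kHz.
26.6 kHz > fs/2 = 13.45 kHz, folds to fs − 26.6 kHz = 0.3 kHz.
103.16 kHz mod fs = 22.46 kHz.
22.46 kHz > fs/2 = 13.45 kHz, folds to fs − 22.46 kHz = 4.44 kHz.
89.78 kHz mod fs = 9.08 kHz.
9.08 kHz ≤ fs/2 = 13.45 kHz, appears at 9.08 kHz.
115.62 kHz mod fs = 8.02 kHz.
8.02 kHz ≤ fs/2 = 13.45 kHz, appears at 8.02 kHz.
77.5 kHz mod fs = 23.7 kHz.
23.7 kHz > fs/2 = 13.45 kHz, folds to fs − 23.7 kHz = 3.2 kHz.
Distinct values: {0.3 kHz, 3.2 kHz, 4.44 kHz, 8.02 kHz, 9.08 kHz}.

0.3 kHz, 3.2 kHz, 4.44 kHz, 8.02 kHz, 9.08 kHz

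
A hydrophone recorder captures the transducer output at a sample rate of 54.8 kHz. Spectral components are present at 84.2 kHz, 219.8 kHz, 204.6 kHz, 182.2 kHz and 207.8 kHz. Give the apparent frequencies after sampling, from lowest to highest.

fs/2 = 27.4 kHz.
84.2 kHz mod fs = 29.4 kHz.
29.4 kHz > fs/2 = 27.4 kHz, folds to fs − 29.4 kHz = 25.4 kHz.
219.8 kHz mod fs = 0.6 kHz.
0.6 kHz ≤ fs/2 = 27.4 kHz, appears at 0.6 kHz.
204.6 kHz mod fs = 40.2 kHz.
40.2 kHz > fs/2 = 27.4 kHz, folds to fs − 40.2 kHz = 14.6 kHz.
182.2 kHz mod fs = 17.8 kHz.
17.8 kHz ≤ fs/2 = 27.4 kHz, appears at 17.8 kHz.
207.8 kHz mod fs = 43.4 kHz.
43.4 kHz > fs/2 = 27.4 kHz, folds to fs − 43.4 kHz = 11.4 kHz.
Distinct values: {0.6 kHz, 11.4 kHz, 14.6 kHz, 17.8 kHz, 25.4 kHz}.

0.6 kHz, 11.4 kHz, 14.6 kHz, 17.8 kHz, 25.4 kHz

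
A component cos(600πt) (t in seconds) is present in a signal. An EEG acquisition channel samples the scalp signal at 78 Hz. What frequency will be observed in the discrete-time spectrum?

12 Hz

ω = 600π rad/s → f = ω/(2π) = 300 Hz.
300 Hz mod fs = 66 Hz.
66 Hz > fs/2 = 39 Hz, folds to fs − 66 Hz = 12 Hz.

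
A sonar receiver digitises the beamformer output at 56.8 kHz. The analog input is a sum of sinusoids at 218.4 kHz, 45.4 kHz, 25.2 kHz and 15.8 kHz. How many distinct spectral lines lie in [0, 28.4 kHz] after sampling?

fs/2 = 28.4 kHz.
218.4 kHz mod fs = 48 kHz.
48 kHz > fs/2 = 28.4 kHz, folds to fs − 48 kHz = 8.8 kHz.
45.4 kHz > fs/2 = 28.4 kHz, folds to fs − 45.4 kHz = 11.4 kHz.
25.2 kHz ≤ fs/2 = 28.4 kHz, passes unchanged.
15.8 kHz ≤ fs/2 = 28.4 kHz, passes unchanged.
Distinct values: {8.8 kHz, 11.4 kHz, 15.8 kHz, 25.2 kHz} → 4.

4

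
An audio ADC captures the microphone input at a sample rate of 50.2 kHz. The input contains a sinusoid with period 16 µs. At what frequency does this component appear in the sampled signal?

T = 16 µs → f = 1/T = 62.5 kHz.
62.5 kHz mod fs = 12.3 kHz.
12.3 kHz ≤ fs/2 = 25.1 kHz, appears at 12.3 kHz.

12.3 kHz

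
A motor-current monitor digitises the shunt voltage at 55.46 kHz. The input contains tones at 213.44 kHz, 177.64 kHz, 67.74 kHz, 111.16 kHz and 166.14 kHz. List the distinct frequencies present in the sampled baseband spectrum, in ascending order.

fs/2 = 27.73 kHz.
213.44 kHz mod fs = 47.06 kHz.
47.06 kHz > fs/2 = 27.73 kHz, folds to fs − 47.06 kHz = 8.4 kHz.
177.64 kHz mod fs = 11.26 kHz.
11.26 kHz ≤ fs/2 = 27.73 kHz, appears at 11.26 kHz.
67.74 kHz mod fs = 12.28 kHz.
12.28 kHz ≤ fs/2 = 27.73 kHz, appears at 12.28 kHz.
111.16 kHz mod fs = 0.24 kHz.
0.24 kHz ≤ fs/2 = 27.73 kHz, appears at 0.24 kHz.
166.14 kHz mod fs = 55.22 kHz.
55.22 kHz > fs/2 = 27.73 kHz, folds to fs − 55.22 kHz = 0.24 kHz.
Distinct values: {0.24 kHz, 8.4 kHz, 11.26 kHz, 12.28 kHz}.

0.24 kHz, 8.4 kHz, 11.26 kHz, 12.28 kHz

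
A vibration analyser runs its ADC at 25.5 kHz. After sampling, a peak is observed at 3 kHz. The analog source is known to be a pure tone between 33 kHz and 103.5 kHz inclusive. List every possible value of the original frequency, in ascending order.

48 kHz, 54 kHz, 73.5 kHz, 79.5 kHz, 99 kHz

Frequencies that alias to 3 kHz are k·fs ± 3 kHz for integer k ≥ 0.
k=0: 3 kHz.
k=1: 22.5 kHz, 28.5 kHz.
k=2: 48 kHz, 54 kHz.
k=3: 73.5 kHz, 79.5 kHz.
k=4: 99 kHz, 105 kHz.
k=5: 124.5 kHz, 130.5 kHz.
Within [33 kHz, 103.5 kHz]: 48 kHz, 54 kHz, 73.5 kHz, 79.5 kHz, 99 kHz.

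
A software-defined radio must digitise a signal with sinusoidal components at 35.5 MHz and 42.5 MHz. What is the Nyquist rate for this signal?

Highest-frequency component: 42.5 MHz.
Nyquist rate = 2 × 42.5 MHz = 85 MHz.

85 MHz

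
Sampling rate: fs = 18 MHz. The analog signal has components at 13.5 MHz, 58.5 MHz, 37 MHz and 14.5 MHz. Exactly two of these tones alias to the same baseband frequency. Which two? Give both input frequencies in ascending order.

13.5 MHz, 58.5 MHz

fs/2 = 9 MHz.
13.5 MHz > fs/2 = 9 MHz, folds to fs − 13.5 MHz = 4.5 MHz.
58.5 MHz mod fs = 4.5 MHz.
4.5 MHz ≤ fs/2 = 9 MHz, appears at 4.5 MHz.
37 MHz mod fs = 1 MHz.
1 MHz ≤ fs/2 = 9 MHz, appears at 1 MHz.
14.5 MHz > fs/2 = 9 MHz, folds to fs − 14.5 MHz = 3.5 MHz.
13.5 MHz and 58.5 MHz both map to 4.5 MHz.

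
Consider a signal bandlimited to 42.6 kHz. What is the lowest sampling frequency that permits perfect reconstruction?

85.2 kHz

Nyquist rate = 2 × 42.6 kHz = 85.2 kHz.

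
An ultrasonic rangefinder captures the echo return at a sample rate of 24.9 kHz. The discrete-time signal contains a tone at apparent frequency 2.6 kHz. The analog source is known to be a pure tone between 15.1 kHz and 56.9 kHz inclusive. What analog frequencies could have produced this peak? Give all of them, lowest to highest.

22.3 kHz, 27.5 kHz, 47.2 kHz, 52.4 kHz

Frequencies that alias to 2.6 kHz are k·fs ± 2.6 kHz for integer k ≥ 0.
k=0: 2.6 kHz.
k=1: 22.3 kHz, 27.5 kHz.
k=2: 47.2 kHz, 52.4 kHz.
k=3: 72.1 kHz, 77.3 kHz.
Within [15.1 kHz, 56.9 kHz]: 22.3 kHz, 27.5 kHz, 47.2 kHz, 52.4 kHz.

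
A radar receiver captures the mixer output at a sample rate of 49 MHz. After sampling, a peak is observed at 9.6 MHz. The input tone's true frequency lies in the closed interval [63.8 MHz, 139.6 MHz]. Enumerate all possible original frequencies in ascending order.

88.4 MHz, 107.6 MHz, 137.4 MHz

Frequencies that alias to 9.6 MHz are k·fs ± 9.6 MHz for integer k ≥ 0.
k=0: 9.6 MHz.
k=1: 39.4 MHz, 58.6 MHz.
k=2: 88.4 MHz, 107.6 MHz.
k=3: 137.4 MHz, 156.6 MHz.
k=4: 186.4 MHz, 205.6 MHz.
Within [63.8 MHz, 139.6 MHz]: 88.4 MHz, 107.6 MHz, 137.4 MHz.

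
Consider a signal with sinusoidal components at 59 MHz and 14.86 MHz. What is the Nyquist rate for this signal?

118 MHz

Highest-frequency component: 59 MHz.
Nyquist rate = 2 × 59 MHz = 118 MHz.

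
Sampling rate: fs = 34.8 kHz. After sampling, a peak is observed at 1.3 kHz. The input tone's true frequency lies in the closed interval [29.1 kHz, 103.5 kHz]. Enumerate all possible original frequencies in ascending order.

33.5 kHz, 36.1 kHz, 68.3 kHz, 70.9 kHz, 103.1 kHz

Frequencies that alias to 1.3 kHz are k·fs ± 1.3 kHz for integer k ≥ 0.
k=0: 1.3 kHz.
k=1: 33.5 kHz, 36.1 kHz.
k=2: 68.3 kHz, 70.9 kHz.
k=3: 103.1 kHz, 105.7 kHz.
k=4: 137.9 kHz, 140.5 kHz.
Within [29.1 kHz, 103.5 kHz]: 33.5 kHz, 36.1 kHz, 68.3 kHz, 70.9 kHz, 103.1 kHz.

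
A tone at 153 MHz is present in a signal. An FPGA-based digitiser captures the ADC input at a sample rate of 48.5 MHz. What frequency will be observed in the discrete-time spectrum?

7.5 MHz

153 MHz mod fs = 7.5 MHz.
7.5 MHz ≤ fs/2 = 24.25 MHz, appears at 7.5 MHz.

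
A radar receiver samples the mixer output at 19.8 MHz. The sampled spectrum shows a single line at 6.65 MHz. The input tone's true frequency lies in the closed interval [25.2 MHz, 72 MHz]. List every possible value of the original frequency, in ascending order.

26.45 MHz, 32.95 MHz, 46.25 MHz, 52.75 MHz, 66.05 MHz

Frequencies that alias to 6.65 MHz are k·fs ± 6.65 MHz for integer k ≥ 0.
k=0: 6.65 MHz.
k=1: 13.15 MHz, 26.45 MHz.
k=2: 32.95 MHz, 46.25 MHz.
k=3: 52.75 MHz, 66.05 MHz.
k=4: 72.55 MHz, 85.85 MHz.
Within [25.2 MHz, 72 MHz]: 26.45 MHz, 32.95 MHz, 46.25 MHz, 52.75 MHz, 66.05 MHz.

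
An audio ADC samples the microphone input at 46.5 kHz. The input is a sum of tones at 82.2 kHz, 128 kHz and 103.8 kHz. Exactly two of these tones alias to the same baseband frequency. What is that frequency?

fs/2 = 23.25 kHz.
82.2 kHz mod fs = 35.7 kHz.
35.7 kHz > fs/2 = 23.25 kHz, folds to fs − 35.7 kHz = 10.8 kHz.
128 kHz mod fs = 35 kHz.
35 kHz > fs/2 = 23.25 kHz, folds to fs − 35 kHz = 11.5 kHz.
103.8 kHz mod fs = 10.8 kHz.
10.8 kHz ≤ fs/2 = 23.25 kHz, appears at 10.8 kHz.
82.2 kHz and 103.8 kHz both map to 10.8 kHz.

10.8 kHz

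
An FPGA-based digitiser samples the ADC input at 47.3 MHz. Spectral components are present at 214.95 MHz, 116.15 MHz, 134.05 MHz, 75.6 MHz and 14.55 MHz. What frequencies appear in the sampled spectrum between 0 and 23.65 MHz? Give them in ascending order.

7.85 MHz, 14.55 MHz, 19 MHz, 21.55 MHz

fs/2 = 23.65 MHz.
214.95 MHz mod fs = 25.75 MHz.
25.75 MHz > fs/2 = 23.65 MHz, folds to fs − 25.75 MHz = 21.55 MHz.
116.15 MHz mod fs = 21.55 MHz.
21.55 MHz ≤ fs/2 = 23.65 MHz, appears at 21.55 MHz.
134.05 MHz mod fs = 39.45 MHz.
39.45 MHz > fs/2 = 23.65 MHz, folds to fs − 39.45 MHz = 7.85 MHz.
75.6 MHz mod fs = 28.3 MHz.
28.3 MHz > fs/2 = 23.65 MHz, folds to fs − 28.3 MHz = 19 MHz.
14.55 MHz ≤ fs/2 = 23.65 MHz, passes unchanged.
Distinct values: {7.85 MHz, 14.55 MHz, 19 MHz, 21.55 MHz}.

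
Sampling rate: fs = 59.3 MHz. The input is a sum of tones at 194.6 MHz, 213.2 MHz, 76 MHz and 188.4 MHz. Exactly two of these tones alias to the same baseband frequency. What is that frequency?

fs/2 = 29.65 MHz.
194.6 MHz mod fs = 16.7 MHz.
16.7 MHz ≤ fs/2 = 29.65 MHz, appears at 16.7 MHz.
213.2 MHz mod fs = 35.3 MHz.
35.3 MHz > fs/2 = 29.65 MHz, folds to fs − 35.3 MHz = 24 MHz.
76 MHz mod fs = 16.7 MHz.
16.7 MHz ≤ fs/2 = 29.65 MHz, appears at 16.7 MHz.
188.4 MHz mod fs = 10.5 MHz.
10.5 MHz ≤ fs/2 = 29.65 MHz, appears at 10.5 MHz.
76 MHz and 194.6 MHz both map to 16.7 MHz.

16.7 MHz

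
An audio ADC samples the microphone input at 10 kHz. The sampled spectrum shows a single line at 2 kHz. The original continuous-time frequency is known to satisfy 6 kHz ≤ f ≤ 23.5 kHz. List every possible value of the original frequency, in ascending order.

Frequencies that alias to 2 kHz are k·fs ± 2 kHz for integer k ≥ 0.
k=0: 2 kHz.
k=1: 8 kHz, 12 kHz.
k=2: 18 kHz, 22 kHz.
k=3: 28 kHz, 32 kHz.
Within [6 kHz, 23.5 kHz]: 8 kHz, 12 kHz, 18 kHz, 22 kHz.

8 kHz, 12 kHz, 18 kHz, 22 kHz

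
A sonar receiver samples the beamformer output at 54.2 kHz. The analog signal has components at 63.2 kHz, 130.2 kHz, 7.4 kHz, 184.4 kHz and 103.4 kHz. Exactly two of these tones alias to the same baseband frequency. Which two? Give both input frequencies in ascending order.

fs/2 = 27.1 kHz.
63.2 kHz mod fs = 9 kHz.
9 kHz ≤ fs/2 = 27.1 kHz, appears at 9 kHz.
130.2 kHz mod fs = 21.8 kHz.
21.8 kHz ≤ fs/2 = 27.1 kHz, appears at 21.8 kHz.
7.4 kHz ≤ fs/2 = 27.1 kHz, passes unchanged.
184.4 kHz mod fs = 21.8 kHz.
21.8 kHz ≤ fs/2 = 27.1 kHz, appears at 21.8 kHz.
103.4 kHz mod fs = 49.2 kHz.
49.2 kHz > fs/2 = 27.1 kHz, folds to fs − 49.2 kHz = 5 kHz.
130.2 kHz and 184.4 kHz both map to 21.8 kHz.

130.2 kHz, 184.4 kHz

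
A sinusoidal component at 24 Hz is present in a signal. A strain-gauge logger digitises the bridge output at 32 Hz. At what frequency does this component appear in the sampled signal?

8 Hz

24 Hz > fs/2 = 16 Hz, folds to fs − 24 Hz = 8 Hz.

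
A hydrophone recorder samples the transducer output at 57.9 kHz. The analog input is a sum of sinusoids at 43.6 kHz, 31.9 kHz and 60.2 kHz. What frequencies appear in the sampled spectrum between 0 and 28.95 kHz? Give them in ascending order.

fs/2 = 28.95 kHz.
43.6 kHz > fs/2 = 28.95 kHz, folds to fs − 43.6 kHz = 14.3 kHz.
31.9 kHz > fs/2 = 28.95 kHz, folds to fs − 31.9 kHz = 26 kHz.
60.2 kHz mod fs = 2.3 kHz.
2.3 kHz ≤ fs/2 = 28.95 kHz, appears at 2.3 kHz.
Distinct values: {2.3 kHz, 14.3 kHz, 26 kHz}.

2.3 kHz, 14.3 kHz, 26 kHz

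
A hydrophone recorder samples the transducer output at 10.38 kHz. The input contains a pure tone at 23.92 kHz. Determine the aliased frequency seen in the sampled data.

23.92 kHz mod fs = 3.16 kHz.
3.16 kHz ≤ fs/2 = 5.19 kHz, appears at 3.16 kHz.

3.16 kHz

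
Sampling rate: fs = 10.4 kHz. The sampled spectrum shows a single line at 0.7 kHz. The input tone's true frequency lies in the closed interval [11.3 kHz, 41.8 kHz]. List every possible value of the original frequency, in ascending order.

Frequencies that alias to 0.7 kHz are k·fs ± 0.7 kHz for integer k ≥ 0.
k=0: 0.7 kHz.
k=1: 9.7 kHz, 11.1 kHz.
k=2: 20.1 kHz, 21.5 kHz.
k=3: 30.5 kHz, 31.9 kHz.
k=4: 40.9 kHz, 42.3 kHz.
k=5: 51.3 kHz, 52.7 kHz.
Within [11.3 kHz, 41.8 kHz]: 20.1 kHz, 21.5 kHz, 30.5 kHz, 31.9 kHz, 40.9 kHz.

20.1 kHz, 21.5 kHz, 30.5 kHz, 31.9 kHz, 40.9 kHz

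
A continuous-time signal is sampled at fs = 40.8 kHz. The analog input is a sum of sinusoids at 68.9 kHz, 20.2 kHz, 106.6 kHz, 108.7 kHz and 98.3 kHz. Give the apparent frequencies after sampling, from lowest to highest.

fs/2 = 20.4 kHz.
68.9 kHz mod fs = 28.1 kHz.
28.1 kHz > fs/2 = 20.4 kHz, folds to fs − 28.1 kHz = 12.7 kHz.
20.2 kHz ≤ fs/2 = 20.4 kHz, passes unchanged.
106.6 kHz mod fs = 25 kHz.
25 kHz > fs/2 = 20.4 kHz, folds to fs − 25 kHz = 15.8 kHz.
108.7 kHz mod fs = 27.1 kHz.
27.1 kHz > fs/2 = 20.4 kHz, folds to fs − 27.1 kHz = 13.7 kHz.
98.3 kHz mod fs = 16.7 kHz.
16.7 kHz ≤ fs/2 = 20.4 kHz, appears at 16.7 kHz.
Distinct values: {12.7 kHz, 13.7 kHz, 15.8 kHz, 16.7 kHz, 20.2 kHz}.

12.7 kHz, 13.7 kHz, 15.8 kHz, 16.7 kHz, 20.2 kHz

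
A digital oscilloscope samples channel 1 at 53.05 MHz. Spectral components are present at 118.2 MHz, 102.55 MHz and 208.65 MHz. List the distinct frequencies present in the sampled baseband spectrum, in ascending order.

fs/2 = 26.525 MHz.
118.2 MHz mod fs = 12.1 MHz.
12.1 MHz ≤ fs/2 = 26.525 MHz, appears at 12.1 MHz.
102.55 MHz mod fs = 49.5 MHz.
49.5 MHz > fs/2 = 26.525 MHz, folds to fs − 49.5 MHz = 3.55 MHz.
208.65 MHz mod fs = 49.5 MHz.
49.5 MHz > fs/2 = 26.525 MHz, folds to fs − 49.5 MHz = 3.55 MHz.
Distinct values: {3.55 MHz, 12.1 MHz}.

3.55 MHz, 12.1 MHz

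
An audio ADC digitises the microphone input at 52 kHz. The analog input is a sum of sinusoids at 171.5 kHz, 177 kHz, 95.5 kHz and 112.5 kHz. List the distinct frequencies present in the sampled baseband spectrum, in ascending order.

8.5 kHz, 15.5 kHz, 21 kHz

fs/2 = 26 kHz.
171.5 kHz mod fs = 15.5 kHz.
15.5 kHz ≤ fs/2 = 26 kHz, appears at 15.5 kHz.
177 kHz mod fs = 21 kHz.
21 kHz ≤ fs/2 = 26 kHz, appears at 21 kHz.
95.5 kHz mod fs = 43.5 kHz.
43.5 kHz > fs/2 = 26 kHz, folds to fs − 43.5 kHz = 8.5 kHz.
112.5 kHz mod fs = 8.5 kHz.
8.5 kHz ≤ fs/2 = 26 kHz, appears at 8.5 kHz.
Distinct values: {8.5 kHz, 15.5 kHz, 21 kHz}.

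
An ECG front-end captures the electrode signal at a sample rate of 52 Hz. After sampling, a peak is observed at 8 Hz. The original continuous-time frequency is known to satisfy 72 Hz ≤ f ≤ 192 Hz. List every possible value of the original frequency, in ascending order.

Frequencies that alias to 8 Hz are k·fs ± 8 Hz for integer k ≥ 0.
k=0: 8 Hz.
k=1: 44 Hz, 60 Hz.
k=2: 96 Hz, 112 Hz.
k=3: 148 Hz, 164 Hz.
k=4: 200 Hz, 216 Hz.
Within [72 Hz, 192 Hz]: 96 Hz, 112 Hz, 148 Hz, 164 Hz.

96 Hz, 112 Hz, 148 Hz, 164 Hz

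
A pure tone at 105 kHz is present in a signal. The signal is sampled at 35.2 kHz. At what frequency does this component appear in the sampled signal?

105 kHz mod fs = 34.6 kHz.
34.6 kHz > fs/2 = 17.6 kHz, folds to fs − 34.6 kHz = 0.6 kHz.

0.6 kHz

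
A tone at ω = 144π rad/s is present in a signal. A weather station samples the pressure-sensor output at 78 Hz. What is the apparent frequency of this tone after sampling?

ω = 144π rad/s → f = ω/(2π) = 72 Hz.
72 Hz > fs/2 = 39 Hz, folds to fs − 72 Hz = 6 Hz.

6 Hz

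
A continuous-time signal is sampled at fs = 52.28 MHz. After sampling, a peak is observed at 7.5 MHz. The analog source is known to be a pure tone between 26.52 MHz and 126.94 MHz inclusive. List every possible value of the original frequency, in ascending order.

44.78 MHz, 59.78 MHz, 97.06 MHz, 112.06 MHz

Frequencies that alias to 7.5 MHz are k·fs ± 7.5 MHz for integer k ≥ 0.
k=0: 7.5 MHz.
k=1: 44.78 MHz, 59.78 MHz.
k=2: 97.06 MHz, 112.06 MHz.
k=3: 149.34 MHz, 164.34 MHz.
Within [26.52 MHz, 126.94 MHz]: 44.78 MHz, 59.78 MHz, 97.06 MHz, 112.06 MHz.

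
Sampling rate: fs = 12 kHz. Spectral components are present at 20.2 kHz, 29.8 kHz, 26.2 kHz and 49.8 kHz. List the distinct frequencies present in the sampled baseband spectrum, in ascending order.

1.8 kHz, 2.2 kHz, 3.8 kHz, 5.8 kHz

fs/2 = 6 kHz.
20.2 kHz mod fs = 8.2 kHz.
8.2 kHz > fs/2 = 6 kHz, folds to fs − 8.2 kHz = 3.8 kHz.
29.8 kHz mod fs = 5.8 kHz.
5.8 kHz ≤ fs/2 = 6 kHz, appears at 5.8 kHz.
26.2 kHz mod fs = 2.2 kHz.
2.2 kHz ≤ fs/2 = 6 kHz, appears at 2.2 kHz.
49.8 kHz mod fs = 1.8 kHz.
1.8 kHz ≤ fs/2 = 6 kHz, appears at 1.8 kHz.
Distinct values: {1.8 kHz, 2.2 kHz, 3.8 kHz, 5.8 kHz}.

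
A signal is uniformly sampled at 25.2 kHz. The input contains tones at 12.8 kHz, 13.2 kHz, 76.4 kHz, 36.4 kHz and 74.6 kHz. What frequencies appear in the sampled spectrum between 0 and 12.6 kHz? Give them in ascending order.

fs/2 = 12.6 kHz.
12.8 kHz > fs/2 = 12.6 kHz, folds to fs − 12.8 kHz = 12.4 kHz.
13.2 kHz > fs/2 = 12.6 kHz, folds to fs − 13.2 kHz = 12 kHz.
76.4 kHz mod fs = 0.8 kHz.
0.8 kHz ≤ fs/2 = 12.6 kHz, appears at 0.8 kHz.
36.4 kHz mod fs = 11.2 kHz.
11.2 kHz ≤ fs/2 = 12.6 kHz, appears at 11.2 kHz.
74.6 kHz mod fs = 24.2 kHz.
24.2 kHz > fs/2 = 12.6 kHz, folds to fs − 24.2 kHz = 1 kHz.
Distinct values: {0.8 kHz, 1 kHz, 11.2 kHz, 12 kHz, 12.4 kHz}.

0.8 kHz, 1 kHz, 11.2 kHz, 12 kHz, 12.4 kHz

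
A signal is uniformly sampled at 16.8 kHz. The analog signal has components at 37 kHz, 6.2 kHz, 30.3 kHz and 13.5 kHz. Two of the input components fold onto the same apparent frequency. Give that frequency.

fs/2 = 8.4 kHz.
37 kHz mod fs = 3.4 kHz.
3.4 kHz ≤ fs/2 = 8.4 kHz, appears at 3.4 kHz.
6.2 kHz ≤ fs/2 = 8.4 kHz, passes unchanged.
30.3 kHz mod fs = 13.5 kHz.
13.5 kHz > fs/2 = 8.4 kHz, folds to fs − 13.5 kHz = 3.3 kHz.
13.5 kHz > fs/2 = 8.4 kHz, folds to fs − 13.5 kHz = 3.3 kHz.
13.5 kHz and 30.3 kHz both map to 3.3 kHz.

3.3 kHz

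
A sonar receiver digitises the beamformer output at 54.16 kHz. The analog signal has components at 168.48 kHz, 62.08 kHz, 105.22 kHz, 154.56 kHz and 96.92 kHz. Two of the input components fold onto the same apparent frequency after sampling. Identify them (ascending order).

fs/2 = 27.08 kHz.
168.48 kHz mod fs = 6 kHz.
6 kHz ≤ fs/2 = 27.08 kHz, appears at 6 kHz.
62.08 kHz mod fs = 7.92 kHz.
7.92 kHz ≤ fs/2 = 27.08 kHz, appears at 7.92 kHz.
105.22 kHz mod fs = 51.06 kHz.
51.06 kHz > fs/2 = 27.08 kHz, folds to fs − 51.06 kHz = 3.1 kHz.
154.56 kHz mod fs = 46.24 kHz.
46.24 kHz > fs/2 = 27.08 kHz, folds to fs − 46.24 kHz = 7.92 kHz.
96.92 kHz mod fs = 42.76 kHz.
42.76 kHz > fs/2 = 27.08 kHz, folds to fs − 42.76 kHz = 11.4 kHz.
62.08 kHz and 154.56 kHz both map to 7.92 kHz.

62.08 kHz, 154.56 kHz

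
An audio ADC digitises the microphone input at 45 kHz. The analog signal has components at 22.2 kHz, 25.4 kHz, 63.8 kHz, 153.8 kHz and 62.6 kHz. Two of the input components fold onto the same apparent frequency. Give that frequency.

18.8 kHz

fs/2 = 22.5 kHz.
22.2 kHz ≤ fs/2 = 22.5 kHz, passes unchanged.
25.4 kHz > fs/2 = 22.5 kHz, folds to fs − 25.4 kHz = 19.6 kHz.
63.8 kHz mod fs = 18.8 kHz.
18.8 kHz ≤ fs/2 = 22.5 kHz, appears at 18.8 kHz.
153.8 kHz mod fs = 18.8 kHz.
18.8 kHz ≤ fs/2 = 22.5 kHz, appears at 18.8 kHz.
62.6 kHz mod fs = 17.6 kHz.
17.6 kHz ≤ fs/2 = 22.5 kHz, appears at 17.6 kHz.
63.8 kHz and 153.8 kHz both map to 18.8 kHz.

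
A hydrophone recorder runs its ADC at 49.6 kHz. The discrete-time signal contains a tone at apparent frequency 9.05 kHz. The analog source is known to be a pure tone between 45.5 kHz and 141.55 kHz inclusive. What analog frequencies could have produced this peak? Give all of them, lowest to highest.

Frequencies that alias to 9.05 kHz are k·fs ± 9.05 kHz for integer k ≥ 0.
k=0: 9.05 kHz.
k=1: 40.55 kHz, 58.65 kHz.
k=2: 90.15 kHz, 108.25 kHz.
k=3: 139.75 kHz, 157.85 kHz.
k=4: 189.35 kHz, 207.45 kHz.
Within [45.5 kHz, 141.55 kHz]: 58.65 kHz, 90.15 kHz, 108.25 kHz, 139.75 kHz.

58.65 kHz, 90.15 kHz, 108.25 kHz, 139.75 kHz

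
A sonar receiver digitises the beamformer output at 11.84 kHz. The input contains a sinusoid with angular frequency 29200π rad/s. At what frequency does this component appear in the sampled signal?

2.76 kHz

ω = 29200π rad/s → f = ω/(2π) = 14600 Hz = 14.6 kHz.
14.6 kHz mod fs = 2.76 kHz.
2.76 kHz ≤ fs/2 = 5.92 kHz, appears at 2.76 kHz.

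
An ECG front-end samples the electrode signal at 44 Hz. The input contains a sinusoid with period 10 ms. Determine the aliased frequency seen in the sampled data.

12 Hz

T = 10 ms → f = 1/T = 100 Hz.
100 Hz mod fs = 12 Hz.
12 Hz ≤ fs/2 = 22 Hz, appears at 12 Hz.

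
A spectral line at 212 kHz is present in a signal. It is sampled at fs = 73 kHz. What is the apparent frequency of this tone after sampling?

212 kHz mod fs = 66 kHz.
66 kHz > fs/2 = 36.5 kHz, folds to fs − 66 kHz = 7 kHz.

7 kHz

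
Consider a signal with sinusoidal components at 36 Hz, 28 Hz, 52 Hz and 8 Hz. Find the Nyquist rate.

104 Hz

Highest-frequency component: 52 Hz.
Nyquist rate = 2 × 52 Hz = 104 Hz.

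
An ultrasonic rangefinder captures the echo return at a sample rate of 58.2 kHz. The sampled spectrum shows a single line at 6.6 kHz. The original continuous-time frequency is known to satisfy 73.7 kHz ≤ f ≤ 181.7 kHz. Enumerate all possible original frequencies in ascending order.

Frequencies that alias to 6.6 kHz are k·fs ± 6.6 kHz for integer k ≥ 0.
k=0: 6.6 kHz.
k=1: 51.6 kHz, 64.8 kHz.
k=2: 109.8 kHz, 123 kHz.
k=3: 168 kHz, 181.2 kHz.
k=4: 226.2 kHz, 239.4 kHz.
Within [73.7 kHz, 181.7 kHz]: 109.8 kHz, 123 kHz, 168 kHz, 181.2 kHz.

109.8 kHz, 123 kHz, 168 kHz, 181.2 kHz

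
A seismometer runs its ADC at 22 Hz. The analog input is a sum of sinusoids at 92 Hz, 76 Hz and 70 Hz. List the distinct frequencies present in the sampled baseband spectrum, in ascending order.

fs/2 = 11 Hz.
92 Hz mod fs = 4 Hz.
4 Hz ≤ fs/2 = 11 Hz, appears at 4 Hz.
76 Hz mod fs = 10 Hz.
10 Hz ≤ fs/2 = 11 Hz, appears at 10 Hz.
70 Hz mod fs = 4 Hz.
4 Hz ≤ fs/2 = 11 Hz, appears at 4 Hz.
Distinct values: {4 Hz, 10 Hz}.

4 Hz, 10 Hz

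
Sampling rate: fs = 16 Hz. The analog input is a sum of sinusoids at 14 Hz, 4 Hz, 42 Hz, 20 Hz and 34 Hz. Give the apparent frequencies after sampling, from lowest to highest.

fs/2 = 8 Hz.
14 Hz > fs/2 = 8 Hz, folds to fs − 14 Hz = 2 Hz.
4 Hz ≤ fs/2 = 8 Hz, passes unchanged.
42 Hz mod fs = 10 Hz.
10 Hz > fs/2 = 8 Hz, folds to fs − 10 Hz = 6 Hz.
20 Hz mod fs = 4 Hz.
4 Hz ≤ fs/2 = 8 Hz, appears at 4 Hz.
34 Hz mod fs = 2 Hz.
2 Hz ≤ fs/2 = 8 Hz, appears at 2 Hz.
Distinct values: {2 Hz, 4 Hz, 6 Hz}.

2 Hz, 4 Hz, 6 Hz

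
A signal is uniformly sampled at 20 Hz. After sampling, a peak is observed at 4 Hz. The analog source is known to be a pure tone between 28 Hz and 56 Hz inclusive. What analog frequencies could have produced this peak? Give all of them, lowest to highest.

Frequencies that alias to 4 Hz are k·fs ± 4 Hz for integer k ≥ 0.
k=0: 4 Hz.
k=1: 16 Hz, 24 Hz.
k=2: 36 Hz, 44 Hz.
k=3: 56 Hz, 64 Hz.
k=4: 76 Hz, 84 Hz.
Within [28 Hz, 56 Hz]: 36 Hz, 44 Hz, 56 Hz.

36 Hz, 44 Hz, 56 Hz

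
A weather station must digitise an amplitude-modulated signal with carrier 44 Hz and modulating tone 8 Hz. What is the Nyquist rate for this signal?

104 Hz

AM sidebands sit at fc ± fm = 36 Hz and 52 Hz.
Highest-frequency component: 52 Hz.
Nyquist rate = 2 × 52 Hz = 104 Hz.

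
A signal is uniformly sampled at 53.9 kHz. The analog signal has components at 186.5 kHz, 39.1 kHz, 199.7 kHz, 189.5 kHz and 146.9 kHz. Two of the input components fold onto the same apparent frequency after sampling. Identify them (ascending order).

39.1 kHz, 146.9 kHz

fs/2 = 26.95 kHz.
186.5 kHz mod fs = 24.8 kHz.
24.8 kHz ≤ fs/2 = 26.95 kHz, appears at 24.8 kHz.
39.1 kHz > fs/2 = 26.95 kHz, folds to fs − 39.1 kHz = 14.8 kHz.
199.7 kHz mod fs = 38 kHz.
38 kHz > fs/2 = 26.95 kHz, folds to fs − 38 kHz = 15.9 kHz.
189.5 kHz mod fs = 27.8 kHz.
27.8 kHz > fs/2 = 26.95 kHz, folds to fs − 27.8 kHz = 26.1 kHz.
146.9 kHz mod fs = 39.1 kHz.
39.1 kHz > fs/2 = 26.95 kHz, folds to fs − 39.1 kHz = 14.8 kHz.
39.1 kHz and 146.9 kHz both map to 14.8 kHz.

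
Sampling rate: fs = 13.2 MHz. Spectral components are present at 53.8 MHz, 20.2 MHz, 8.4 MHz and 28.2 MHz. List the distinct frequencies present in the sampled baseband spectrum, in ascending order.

1 MHz, 1.8 MHz, 4.8 MHz, 6.2 MHz

fs/2 = 6.6 MHz.
53.8 MHz mod fs = 1 MHz.
1 MHz ≤ fs/2 = 6.6 MHz, appears at 1 MHz.
20.2 MHz mod fs = 7 MHz.
7 MHz > fs/2 = 6.6 MHz, folds to fs − 7 MHz = 6.2 MHz.
8.4 MHz > fs/2 = 6.6 MHz, folds to fs − 8.4 MHz = 4.8 MHz.
28.2 MHz mod fs = 1.8 MHz.
1.8 MHz ≤ fs/2 = 6.6 MHz, appears at 1.8 MHz.
Distinct values: {1 MHz, 1.8 MHz, 4.8 MHz, 6.2 MHz}.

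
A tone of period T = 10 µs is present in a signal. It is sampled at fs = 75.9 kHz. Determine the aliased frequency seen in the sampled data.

T = 10 µs → f = 1/T = 100 kHz.
100 kHz mod fs = 24.1 kHz.
24.1 kHz ≤ fs/2 = 37.95 kHz, appears at 24.1 kHz.

24.1 kHz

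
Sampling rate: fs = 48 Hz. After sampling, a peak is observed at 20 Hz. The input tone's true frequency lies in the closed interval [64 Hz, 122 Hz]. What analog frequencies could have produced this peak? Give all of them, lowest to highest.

Frequencies that alias to 20 Hz are k·fs ± 20 Hz for integer k ≥ 0.
k=0: 20 Hz.
k=1: 28 Hz, 68 Hz.
k=2: 76 Hz, 116 Hz.
k=3: 124 Hz, 164 Hz.
Within [64 Hz, 122 Hz]: 68 Hz, 76 Hz, 116 Hz.

68 Hz, 76 Hz, 116 Hz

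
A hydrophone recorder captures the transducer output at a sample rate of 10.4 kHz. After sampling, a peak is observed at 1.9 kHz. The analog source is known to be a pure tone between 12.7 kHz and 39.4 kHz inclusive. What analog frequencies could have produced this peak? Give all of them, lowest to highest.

Frequencies that alias to 1.9 kHz are k·fs ± 1.9 kHz for integer k ≥ 0.
k=0: 1.9 kHz.
k=1: 8.5 kHz, 12.3 kHz.
k=2: 18.9 kHz, 22.7 kHz.
k=3: 29.3 kHz, 33.1 kHz.
k=4: 39.7 kHz, 43.5 kHz.
Within [12.7 kHz, 39.4 kHz]: 18.9 kHz, 22.7 kHz, 29.3 kHz, 33.1 kHz.

18.9 kHz, 22.7 kHz, 29.3 kHz, 33.1 kHz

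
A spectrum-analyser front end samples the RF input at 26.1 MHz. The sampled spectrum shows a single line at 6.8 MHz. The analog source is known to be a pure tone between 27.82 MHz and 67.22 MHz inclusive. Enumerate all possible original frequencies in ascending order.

32.9 MHz, 45.4 MHz, 59 MHz

Frequencies that alias to 6.8 MHz are k·fs ± 6.8 MHz for integer k ≥ 0.
k=0: 6.8 MHz.
k=1: 19.3 MHz, 32.9 MHz.
k=2: 45.4 MHz, 59 MHz.
k=3: 71.5 MHz, 85.1 MHz.
Within [27.82 MHz, 67.22 MHz]: 32.9 MHz, 45.4 MHz, 59 MHz.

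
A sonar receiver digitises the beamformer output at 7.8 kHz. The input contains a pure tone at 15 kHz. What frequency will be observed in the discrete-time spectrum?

0.6 kHz

15 kHz mod fs = 7.2 kHz.
7.2 kHz > fs/2 = 3.9 kHz, folds to fs − 7.2 kHz = 0.6 kHz.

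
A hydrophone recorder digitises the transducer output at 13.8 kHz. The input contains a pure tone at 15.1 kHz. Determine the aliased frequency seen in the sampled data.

1.3 kHz

15.1 kHz mod fs = 1.3 kHz.
1.3 kHz ≤ fs/2 = 6.9 kHz, appears at 1.3 kHz.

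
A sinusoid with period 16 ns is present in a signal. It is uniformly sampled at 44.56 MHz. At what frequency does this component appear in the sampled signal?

T = 16 ns → f = 1/T = 62.5 MHz.
62.5 MHz mod fs = 17.94 MHz.
17.94 MHz ≤ fs/2 = 22.28 MHz, appears at 17.94 MHz.

17.94 MHz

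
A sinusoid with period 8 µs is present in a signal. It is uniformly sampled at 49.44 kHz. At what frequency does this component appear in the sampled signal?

T = 8 µs → f = 1/T = 125 kHz.
125 kHz mod fs = 26.12 kHz.
26.12 kHz > fs/2 = 24.72 kHz, folds to fs − 26.12 kHz = 23.32 kHz.

23.32 kHz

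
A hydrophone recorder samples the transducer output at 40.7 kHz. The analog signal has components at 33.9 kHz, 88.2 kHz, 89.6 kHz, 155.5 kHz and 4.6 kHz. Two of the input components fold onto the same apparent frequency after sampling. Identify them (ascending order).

33.9 kHz, 88.2 kHz

fs/2 = 20.35 kHz.
33.9 kHz > fs/2 = 20.35 kHz, folds to fs − 33.9 kHz = 6.8 kHz.
88.2 kHz mod fs = 6.8 kHz.
6.8 kHz ≤ fs/2 = 20.35 kHz, appears at 6.8 kHz.
89.6 kHz mod fs = 8.2 kHz.
8.2 kHz ≤ fs/2 = 20.35 kHz, appears at 8.2 kHz.
155.5 kHz mod fs = 33.4 kHz.
33.4 kHz > fs/2 = 20.35 kHz, folds to fs − 33.4 kHz = 7.3 kHz.
4.6 kHz ≤ fs/2 = 20.35 kHz, passes unchanged.
33.9 kHz and 88.2 kHz both map to 6.8 kHz.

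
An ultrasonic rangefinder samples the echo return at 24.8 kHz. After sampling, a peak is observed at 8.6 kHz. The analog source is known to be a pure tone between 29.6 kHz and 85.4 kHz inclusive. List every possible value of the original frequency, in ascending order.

33.4 kHz, 41 kHz, 58.2 kHz, 65.8 kHz, 83 kHz

Frequencies that alias to 8.6 kHz are k·fs ± 8.6 kHz for integer k ≥ 0.
k=0: 8.6 kHz.
k=1: 16.2 kHz, 33.4 kHz.
k=2: 41 kHz, 58.2 kHz.
k=3: 65.8 kHz, 83 kHz.
k=4: 90.6 kHz, 107.8 kHz.
Within [29.6 kHz, 85.4 kHz]: 33.4 kHz, 41 kHz, 58.2 kHz, 65.8 kHz, 83 kHz.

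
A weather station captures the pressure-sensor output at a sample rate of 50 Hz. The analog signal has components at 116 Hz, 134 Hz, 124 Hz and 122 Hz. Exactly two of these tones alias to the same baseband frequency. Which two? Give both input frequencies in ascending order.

116 Hz, 134 Hz

fs/2 = 25 Hz.
116 Hz mod fs = 16 Hz.
16 Hz ≤ fs/2 = 25 Hz, appears at 16 Hz.
134 Hz mod fs = 34 Hz.
34 Hz > fs/2 = 25 Hz, folds to fs − 34 Hz = 16 Hz.
124 Hz mod fs = 24 Hz.
24 Hz ≤ fs/2 = 25 Hz, appears at 24 Hz.
122 Hz mod fs = 22 Hz.
22 Hz ≤ fs/2 = 25 Hz, appears at 22 Hz.
116 Hz and 134 Hz both map to 16 Hz.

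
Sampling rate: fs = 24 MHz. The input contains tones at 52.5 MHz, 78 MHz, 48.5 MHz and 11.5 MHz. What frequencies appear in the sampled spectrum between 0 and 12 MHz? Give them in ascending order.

0.5 MHz, 4.5 MHz, 6 MHz, 11.5 MHz

fs/2 = 12 MHz.
52.5 MHz mod fs = 4.5 MHz.
4.5 MHz ≤ fs/2 = 12 MHz, appears at 4.5 MHz.
78 MHz mod fs = 6 MHz.
6 MHz ≤ fs/2 = 12 MHz, appears at 6 MHz.
48.5 MHz mod fs = 0.5 MHz.
0.5 MHz ≤ fs/2 = 12 MHz, appears at 0.5 MHz.
11.5 MHz ≤ fs/2 = 12 MHz, passes unchanged.
Distinct values: {0.5 MHz, 4.5 MHz, 6 MHz, 11.5 MHz}.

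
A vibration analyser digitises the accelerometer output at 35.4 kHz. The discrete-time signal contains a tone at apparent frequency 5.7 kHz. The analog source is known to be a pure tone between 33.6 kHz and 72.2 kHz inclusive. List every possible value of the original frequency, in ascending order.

Frequencies that alias to 5.7 kHz are k·fs ± 5.7 kHz for integer k ≥ 0.
k=0: 5.7 kHz.
k=1: 29.7 kHz, 41.1 kHz.
k=2: 65.1 kHz, 76.5 kHz.
k=3: 100.5 kHz, 111.9 kHz.
Within [33.6 kHz, 72.2 kHz]: 41.1 kHz, 65.1 kHz.

41.1 kHz, 65.1 kHz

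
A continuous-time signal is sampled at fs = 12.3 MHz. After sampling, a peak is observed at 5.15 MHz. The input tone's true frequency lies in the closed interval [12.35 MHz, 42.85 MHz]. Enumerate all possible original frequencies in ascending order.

17.45 MHz, 19.45 MHz, 29.75 MHz, 31.75 MHz, 42.05 MHz

Frequencies that alias to 5.15 MHz are k·fs ± 5.15 MHz for integer k ≥ 0.
k=0: 5.15 MHz.
k=1: 7.15 MHz, 17.45 MHz.
k=2: 19.45 MHz, 29.75 MHz.
k=3: 31.75 MHz, 42.05 MHz.
k=4: 44.05 MHz, 54.35 MHz.
Within [12.35 MHz, 42.85 MHz]: 17.45 MHz, 19.45 MHz, 29.75 MHz, 31.75 MHz, 42.05 MHz.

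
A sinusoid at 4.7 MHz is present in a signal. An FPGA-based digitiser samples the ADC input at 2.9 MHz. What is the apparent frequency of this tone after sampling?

4.7 MHz mod fs = 1.8 MHz.
1.8 MHz > fs/2 = 1.45 MHz, folds to fs − 1.8 MHz = 1.1 MHz.

1.1 MHz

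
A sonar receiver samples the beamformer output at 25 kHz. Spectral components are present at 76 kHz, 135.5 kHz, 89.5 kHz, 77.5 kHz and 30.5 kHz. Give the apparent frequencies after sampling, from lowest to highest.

1 kHz, 2.5 kHz, 5.5 kHz, 10.5 kHz

fs/2 = 12.5 kHz.
76 kHz mod fs = 1 kHz.
1 kHz ≤ fs/2 = 12.5 kHz, appears at 1 kHz.
135.5 kHz mod fs = 10.5 kHz.
10.5 kHz ≤ fs/2 = 12.5 kHz, appears at 10.5 kHz.
89.5 kHz mod fs = 14.5 kHz.
14.5 kHz > fs/2 = 12.5 kHz, folds to fs − 14.5 kHz = 10.5 kHz.
77.5 kHz mod fs = 2.5 kHz.
2.5 kHz ≤ fs/2 = 12.5 kHz, appears at 2.5 kHz.
30.5 kHz mod fs = 5.5 kHz.
5.5 kHz ≤ fs/2 = 12.5 kHz, appears at 5.5 kHz.
Distinct values: {1 kHz, 2.5 kHz, 5.5 kHz, 10.5 kHz}.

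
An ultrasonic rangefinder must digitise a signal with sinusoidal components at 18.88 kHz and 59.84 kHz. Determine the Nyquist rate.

119.68 kHz

Highest-frequency component: 59.84 kHz.
Nyquist rate = 2 × 59.84 kHz = 119.68 kHz.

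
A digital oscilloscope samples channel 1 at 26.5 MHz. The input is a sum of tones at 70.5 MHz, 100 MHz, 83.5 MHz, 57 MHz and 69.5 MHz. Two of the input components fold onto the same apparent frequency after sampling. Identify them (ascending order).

57 MHz, 83.5 MHz

fs/2 = 13.25 MHz.
70.5 MHz mod fs = 17.5 MHz.
17.5 MHz > fs/2 = 13.25 MHz, folds to fs − 17.5 MHz = 9 MHz.
100 MHz mod fs = 20.5 MHz.
20.5 MHz > fs/2 = 13.25 MHz, folds to fs − 20.5 MHz = 6 MHz.
83.5 MHz mod fs = 4 MHz.
4 MHz ≤ fs/2 = 13.25 MHz, appears at 4 MHz.
57 MHz mod fs = 4 MHz.
4 MHz ≤ fs/2 = 13.25 MHz, appears at 4 MHz.
69.5 MHz mod fs = 16.5 MHz.
16.5 MHz > fs/2 = 13.25 MHz, folds to fs − 16.5 MHz = 10 MHz.
57 MHz and 83.5 MHz both map to 4 MHz.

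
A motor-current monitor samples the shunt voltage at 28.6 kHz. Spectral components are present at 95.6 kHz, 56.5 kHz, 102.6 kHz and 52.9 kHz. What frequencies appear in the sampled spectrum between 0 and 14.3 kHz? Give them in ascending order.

fs/2 = 14.3 kHz.
95.6 kHz mod fs = 9.8 kHz.
9.8 kHz ≤ fs/2 = 14.3 kHz, appears at 9.8 kHz.
56.5 kHz mod fs = 27.9 kHz.
27.9 kHz > fs/2 = 14.3 kHz, folds to fs − 27.9 kHz = 0.7 kHz.
102.6 kHz mod fs = 16.8 kHz.
16.8 kHz > fs/2 = 14.3 kHz, folds to fs − 16.8 kHz = 11.8 kHz.
52.9 kHz mod fs = 24.3 kHz.
24.3 kHz > fs/2 = 14.3 kHz, folds to fs − 24.3 kHz = 4.3 kHz.
Distinct values: {0.7 kHz, 4.3 kHz, 9.8 kHz, 11.8 kHz}.

0.7 kHz, 4.3 kHz, 9.8 kHz, 11.8 kHz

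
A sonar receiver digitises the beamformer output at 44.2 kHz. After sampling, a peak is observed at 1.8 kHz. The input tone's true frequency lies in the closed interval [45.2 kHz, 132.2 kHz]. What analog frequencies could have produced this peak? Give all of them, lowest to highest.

Frequencies that alias to 1.8 kHz are k·fs ± 1.8 kHz for integer k ≥ 0.
k=0: 1.8 kHz.
k=1: 42.4 kHz, 46 kHz.
k=2: 86.6 kHz, 90.2 kHz.
k=3: 130.8 kHz, 134.4 kHz.
k=4: 175 kHz, 178.6 kHz.
Within [45.2 kHz, 132.2 kHz]: 46 kHz, 86.6 kHz, 90.2 kHz, 130.8 kHz.

46 kHz, 86.6 kHz, 90.2 kHz, 130.8 kHz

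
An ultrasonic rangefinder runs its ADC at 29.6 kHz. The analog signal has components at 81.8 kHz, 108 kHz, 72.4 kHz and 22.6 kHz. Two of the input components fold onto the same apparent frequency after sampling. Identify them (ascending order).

fs/2 = 14.8 kHz.
81.8 kHz mod fs = 22.6 kHz.
22.6 kHz > fs/2 = 14.8 kHz, folds to fs − 22.6 kHz = 7 kHz.
108 kHz mod fs = 19.2 kHz.
19.2 kHz > fs/2 = 14.8 kHz, folds to fs − 19.2 kHz = 10.4 kHz.
72.4 kHz mod fs = 13.2 kHz.
13.2 kHz ≤ fs/2 = 14.8 kHz, appears at 13.2 kHz.
22.6 kHz > fs/2 = 14.8 kHz, folds to fs − 22.6 kHz = 7 kHz.
22.6 kHz and 81.8 kHz both map to 7 kHz.

22.6 kHz, 81.8 kHz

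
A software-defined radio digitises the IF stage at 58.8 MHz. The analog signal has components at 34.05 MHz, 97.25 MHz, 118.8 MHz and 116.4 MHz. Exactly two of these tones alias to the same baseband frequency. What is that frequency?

1.2 MHz

fs/2 = 29.4 MHz.
34.05 MHz > fs/2 = 29.4 MHz, folds to fs − 34.05 MHz = 24.75 MHz.
97.25 MHz mod fs = 38.45 MHz.
38.45 MHz > fs/2 = 29.4 MHz, folds to fs − 38.45 MHz = 20.35 MHz.
118.8 MHz mod fs = 1.2 MHz.
1.2 MHz ≤ fs/2 = 29.4 MHz, appears at 1.2 MHz.
116.4 MHz mod fs = 57.6 MHz.
57.6 MHz > fs/2 = 29.4 MHz, folds to fs − 57.6 MHz = 1.2 MHz.
116.4 MHz and 118.8 MHz both map to 1.2 MHz.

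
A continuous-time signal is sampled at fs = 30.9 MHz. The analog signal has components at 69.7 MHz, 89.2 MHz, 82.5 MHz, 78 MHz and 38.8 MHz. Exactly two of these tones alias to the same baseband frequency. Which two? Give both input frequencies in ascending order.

38.8 MHz, 69.7 MHz

fs/2 = 15.45 MHz.
69.7 MHz mod fs = 7.9 MHz.
7.9 MHz ≤ fs/2 = 15.45 MHz, appears at 7.9 MHz.
89.2 MHz mod fs = 27.4 MHz.
27.4 MHz > fs/2 = 15.45 MHz, folds to fs − 27.4 MHz = 3.5 MHz.
82.5 MHz mod fs = 20.7 MHz.
20.7 MHz > fs/2 = 15.45 MHz, folds to fs − 20.7 MHz = 10.2 MHz.
78 MHz mod fs = 16.2 MHz.
16.2 MHz > fs/2 = 15.45 MHz, folds to fs − 16.2 MHz = 14.7 MHz.
38.8 MHz mod fs = 7.9 MHz.
7.9 MHz ≤ fs/2 = 15.45 MHz, appears at 7.9 MHz.
38.8 MHz and 69.7 MHz both map to 7.9 MHz.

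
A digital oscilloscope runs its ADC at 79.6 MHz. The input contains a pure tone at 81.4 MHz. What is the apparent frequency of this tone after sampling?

81.4 MHz mod fs = 1.8 MHz.
1.8 MHz ≤ fs/2 = 39.8 MHz, appears at 1.8 MHz.

1.8 MHz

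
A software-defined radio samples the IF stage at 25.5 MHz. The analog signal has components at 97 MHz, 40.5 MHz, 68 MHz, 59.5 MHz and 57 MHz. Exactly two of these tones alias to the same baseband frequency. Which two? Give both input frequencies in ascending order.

59.5 MHz, 68 MHz

fs/2 = 12.75 MHz.
97 MHz mod fs = 20.5 MHz.
20.5 MHz > fs/2 = 12.75 MHz, folds to fs − 20.5 MHz = 5 MHz.
40.5 MHz mod fs = 15 MHz.
15 MHz > fs/2 = 12.75 MHz, folds to fs − 15 MHz = 10.5 MHz.
68 MHz mod fs = 17 MHz.
17 MHz > fs/2 = 12.75 MHz, folds to fs − 17 MHz = 8.5 MHz.
59.5 MHz mod fs = 8.5 MHz.
8.5 MHz ≤ fs/2 = 12.75 MHz, appears at 8.5 MHz.
57 MHz mod fs = 6 MHz.
6 MHz ≤ fs/2 = 12.75 MHz, appears at 6 MHz.
59.5 MHz and 68 MHz both map to 8.5 MHz.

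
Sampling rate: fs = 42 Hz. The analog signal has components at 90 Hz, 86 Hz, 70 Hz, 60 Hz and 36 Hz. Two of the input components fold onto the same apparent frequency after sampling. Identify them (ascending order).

36 Hz, 90 Hz

fs/2 = 21 Hz.
90 Hz mod fs = 6 Hz.
6 Hz ≤ fs/2 = 21 Hz, appears at 6 Hz.
86 Hz mod fs = 2 Hz.
2 Hz ≤ fs/2 = 21 Hz, appears at 2 Hz.
70 Hz mod fs = 28 Hz.
28 Hz > fs/2 = 21 Hz, folds to fs − 28 Hz = 14 Hz.
60 Hz mod fs = 18 Hz.
18 Hz ≤ fs/2 = 21 Hz, appears at 18 Hz.
36 Hz > fs/2 = 21 Hz, folds to fs − 36 Hz = 6 Hz.
36 Hz and 90 Hz both map to 6 Hz.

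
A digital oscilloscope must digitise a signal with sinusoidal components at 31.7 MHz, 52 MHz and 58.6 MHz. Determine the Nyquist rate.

117.2 MHz

Highest-frequency component: 58.6 MHz.
Nyquist rate = 2 × 58.6 MHz = 117.2 MHz.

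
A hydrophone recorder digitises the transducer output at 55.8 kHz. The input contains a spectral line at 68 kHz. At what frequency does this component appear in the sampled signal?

68 kHz mod fs = 12.2 kHz.
12.2 kHz ≤ fs/2 = 27.9 kHz, appears at 12.2 kHz.

12.2 kHz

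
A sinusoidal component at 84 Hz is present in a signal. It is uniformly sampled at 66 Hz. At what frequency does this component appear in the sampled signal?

84 Hz mod fs = 18 Hz.
18 Hz ≤ fs/2 = 33 Hz, appears at 18 Hz.

18 Hz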